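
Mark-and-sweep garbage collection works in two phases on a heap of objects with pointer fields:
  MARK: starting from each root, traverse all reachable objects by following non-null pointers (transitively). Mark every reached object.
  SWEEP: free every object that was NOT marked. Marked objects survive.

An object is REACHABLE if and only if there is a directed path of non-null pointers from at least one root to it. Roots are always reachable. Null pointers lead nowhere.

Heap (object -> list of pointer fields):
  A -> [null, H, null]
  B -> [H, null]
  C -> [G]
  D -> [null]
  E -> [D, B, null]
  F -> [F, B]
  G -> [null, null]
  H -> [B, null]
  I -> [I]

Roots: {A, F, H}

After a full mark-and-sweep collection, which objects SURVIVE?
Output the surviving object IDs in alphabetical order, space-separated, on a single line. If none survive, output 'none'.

Roots: A F H
Mark A: refs=null H null, marked=A
Mark F: refs=F B, marked=A F
Mark H: refs=B null, marked=A F H
Mark B: refs=H null, marked=A B F H
Unmarked (collected): C D E G I

Answer: A B F H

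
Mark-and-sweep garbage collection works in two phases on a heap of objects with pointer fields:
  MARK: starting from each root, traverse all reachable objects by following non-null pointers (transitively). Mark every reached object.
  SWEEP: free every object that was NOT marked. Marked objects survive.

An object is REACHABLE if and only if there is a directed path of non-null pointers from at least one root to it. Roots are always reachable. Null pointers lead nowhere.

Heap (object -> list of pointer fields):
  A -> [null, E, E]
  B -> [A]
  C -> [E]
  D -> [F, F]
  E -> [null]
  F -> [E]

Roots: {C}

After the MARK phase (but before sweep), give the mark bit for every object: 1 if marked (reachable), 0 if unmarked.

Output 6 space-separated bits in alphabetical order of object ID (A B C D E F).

Answer: 0 0 1 0 1 0

Derivation:
Roots: C
Mark C: refs=E, marked=C
Mark E: refs=null, marked=C E
Unmarked (collected): A B D F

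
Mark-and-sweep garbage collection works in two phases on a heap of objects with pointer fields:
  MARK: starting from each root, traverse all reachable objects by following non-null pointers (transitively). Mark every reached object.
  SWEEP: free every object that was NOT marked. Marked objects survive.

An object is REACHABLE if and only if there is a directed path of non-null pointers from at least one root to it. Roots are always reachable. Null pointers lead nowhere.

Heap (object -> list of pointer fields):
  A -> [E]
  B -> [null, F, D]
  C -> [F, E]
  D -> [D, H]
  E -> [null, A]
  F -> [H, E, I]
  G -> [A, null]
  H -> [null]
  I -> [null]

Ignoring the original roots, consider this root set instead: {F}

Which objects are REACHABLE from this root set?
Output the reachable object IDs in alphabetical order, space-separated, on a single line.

Answer: A E F H I

Derivation:
Roots: F
Mark F: refs=H E I, marked=F
Mark H: refs=null, marked=F H
Mark E: refs=null A, marked=E F H
Mark I: refs=null, marked=E F H I
Mark A: refs=E, marked=A E F H I
Unmarked (collected): B C D G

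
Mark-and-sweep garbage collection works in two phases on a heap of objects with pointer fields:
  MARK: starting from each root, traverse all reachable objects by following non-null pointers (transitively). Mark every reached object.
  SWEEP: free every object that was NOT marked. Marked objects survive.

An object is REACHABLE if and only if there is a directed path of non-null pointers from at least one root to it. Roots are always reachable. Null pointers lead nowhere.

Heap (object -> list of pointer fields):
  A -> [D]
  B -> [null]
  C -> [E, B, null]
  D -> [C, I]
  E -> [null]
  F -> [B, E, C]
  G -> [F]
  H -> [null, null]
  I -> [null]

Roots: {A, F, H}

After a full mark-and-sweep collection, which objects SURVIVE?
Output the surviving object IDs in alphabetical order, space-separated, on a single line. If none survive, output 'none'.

Roots: A F H
Mark A: refs=D, marked=A
Mark F: refs=B E C, marked=A F
Mark H: refs=null null, marked=A F H
Mark D: refs=C I, marked=A D F H
Mark B: refs=null, marked=A B D F H
Mark E: refs=null, marked=A B D E F H
Mark C: refs=E B null, marked=A B C D E F H
Mark I: refs=null, marked=A B C D E F H I
Unmarked (collected): G

Answer: A B C D E F H I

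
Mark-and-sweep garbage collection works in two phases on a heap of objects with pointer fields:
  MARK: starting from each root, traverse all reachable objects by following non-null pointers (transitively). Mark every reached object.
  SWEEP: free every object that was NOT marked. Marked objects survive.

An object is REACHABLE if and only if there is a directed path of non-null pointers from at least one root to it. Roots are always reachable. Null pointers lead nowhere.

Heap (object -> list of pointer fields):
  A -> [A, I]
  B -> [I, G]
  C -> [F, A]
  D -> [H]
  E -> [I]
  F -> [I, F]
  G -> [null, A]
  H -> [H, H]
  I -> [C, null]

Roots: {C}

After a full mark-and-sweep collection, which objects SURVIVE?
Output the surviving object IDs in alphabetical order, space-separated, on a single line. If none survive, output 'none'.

Answer: A C F I

Derivation:
Roots: C
Mark C: refs=F A, marked=C
Mark F: refs=I F, marked=C F
Mark A: refs=A I, marked=A C F
Mark I: refs=C null, marked=A C F I
Unmarked (collected): B D E G H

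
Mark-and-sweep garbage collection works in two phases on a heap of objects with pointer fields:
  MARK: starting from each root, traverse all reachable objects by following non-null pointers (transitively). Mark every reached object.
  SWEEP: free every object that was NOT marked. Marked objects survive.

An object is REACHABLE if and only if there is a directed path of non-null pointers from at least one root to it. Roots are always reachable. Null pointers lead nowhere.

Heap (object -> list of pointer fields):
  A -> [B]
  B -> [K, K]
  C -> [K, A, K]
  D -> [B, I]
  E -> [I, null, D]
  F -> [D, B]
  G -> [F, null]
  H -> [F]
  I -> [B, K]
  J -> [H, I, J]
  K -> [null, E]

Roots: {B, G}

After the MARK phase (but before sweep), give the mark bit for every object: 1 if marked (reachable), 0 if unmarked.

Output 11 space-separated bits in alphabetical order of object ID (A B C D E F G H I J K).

Answer: 0 1 0 1 1 1 1 0 1 0 1

Derivation:
Roots: B G
Mark B: refs=K K, marked=B
Mark G: refs=F null, marked=B G
Mark K: refs=null E, marked=B G K
Mark F: refs=D B, marked=B F G K
Mark E: refs=I null D, marked=B E F G K
Mark D: refs=B I, marked=B D E F G K
Mark I: refs=B K, marked=B D E F G I K
Unmarked (collected): A C H J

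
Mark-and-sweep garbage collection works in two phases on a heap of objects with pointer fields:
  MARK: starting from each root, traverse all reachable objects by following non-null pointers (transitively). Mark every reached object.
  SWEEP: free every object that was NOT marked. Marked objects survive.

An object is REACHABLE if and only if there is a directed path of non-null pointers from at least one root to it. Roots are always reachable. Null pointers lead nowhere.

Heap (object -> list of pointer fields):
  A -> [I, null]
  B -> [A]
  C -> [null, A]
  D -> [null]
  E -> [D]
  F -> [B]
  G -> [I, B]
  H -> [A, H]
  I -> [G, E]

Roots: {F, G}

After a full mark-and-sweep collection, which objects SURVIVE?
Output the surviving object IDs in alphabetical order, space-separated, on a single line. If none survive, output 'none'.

Roots: F G
Mark F: refs=B, marked=F
Mark G: refs=I B, marked=F G
Mark B: refs=A, marked=B F G
Mark I: refs=G E, marked=B F G I
Mark A: refs=I null, marked=A B F G I
Mark E: refs=D, marked=A B E F G I
Mark D: refs=null, marked=A B D E F G I
Unmarked (collected): C H

Answer: A B D E F G I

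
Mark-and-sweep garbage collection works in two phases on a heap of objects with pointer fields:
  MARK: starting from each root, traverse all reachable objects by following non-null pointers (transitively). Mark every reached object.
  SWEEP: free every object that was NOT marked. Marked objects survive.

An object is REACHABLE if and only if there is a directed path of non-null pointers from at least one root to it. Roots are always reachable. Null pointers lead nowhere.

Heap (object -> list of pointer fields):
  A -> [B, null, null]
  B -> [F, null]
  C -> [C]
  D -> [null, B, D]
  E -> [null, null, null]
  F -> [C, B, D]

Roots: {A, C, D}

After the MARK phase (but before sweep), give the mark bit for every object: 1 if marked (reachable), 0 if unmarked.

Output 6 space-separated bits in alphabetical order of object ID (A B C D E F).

Roots: A C D
Mark A: refs=B null null, marked=A
Mark C: refs=C, marked=A C
Mark D: refs=null B D, marked=A C D
Mark B: refs=F null, marked=A B C D
Mark F: refs=C B D, marked=A B C D F
Unmarked (collected): E

Answer: 1 1 1 1 0 1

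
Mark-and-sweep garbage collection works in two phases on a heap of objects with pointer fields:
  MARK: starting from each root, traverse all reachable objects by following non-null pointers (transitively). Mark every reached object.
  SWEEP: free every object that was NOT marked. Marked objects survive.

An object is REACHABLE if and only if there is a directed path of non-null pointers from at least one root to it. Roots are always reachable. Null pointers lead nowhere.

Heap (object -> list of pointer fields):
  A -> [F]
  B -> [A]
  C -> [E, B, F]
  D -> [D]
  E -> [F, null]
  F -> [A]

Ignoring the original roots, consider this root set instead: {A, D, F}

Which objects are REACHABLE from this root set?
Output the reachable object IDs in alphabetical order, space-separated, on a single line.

Answer: A D F

Derivation:
Roots: A D F
Mark A: refs=F, marked=A
Mark D: refs=D, marked=A D
Mark F: refs=A, marked=A D F
Unmarked (collected): B C E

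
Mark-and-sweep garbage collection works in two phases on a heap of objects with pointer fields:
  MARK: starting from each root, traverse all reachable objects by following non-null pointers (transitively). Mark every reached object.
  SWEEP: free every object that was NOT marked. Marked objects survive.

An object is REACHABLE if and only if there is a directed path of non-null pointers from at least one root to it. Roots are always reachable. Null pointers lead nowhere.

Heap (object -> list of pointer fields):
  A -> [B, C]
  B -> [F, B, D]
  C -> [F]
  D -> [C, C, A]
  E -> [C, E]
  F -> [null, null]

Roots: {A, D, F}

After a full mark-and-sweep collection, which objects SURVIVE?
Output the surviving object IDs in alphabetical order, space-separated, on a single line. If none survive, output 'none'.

Roots: A D F
Mark A: refs=B C, marked=A
Mark D: refs=C C A, marked=A D
Mark F: refs=null null, marked=A D F
Mark B: refs=F B D, marked=A B D F
Mark C: refs=F, marked=A B C D F
Unmarked (collected): E

Answer: A B C D F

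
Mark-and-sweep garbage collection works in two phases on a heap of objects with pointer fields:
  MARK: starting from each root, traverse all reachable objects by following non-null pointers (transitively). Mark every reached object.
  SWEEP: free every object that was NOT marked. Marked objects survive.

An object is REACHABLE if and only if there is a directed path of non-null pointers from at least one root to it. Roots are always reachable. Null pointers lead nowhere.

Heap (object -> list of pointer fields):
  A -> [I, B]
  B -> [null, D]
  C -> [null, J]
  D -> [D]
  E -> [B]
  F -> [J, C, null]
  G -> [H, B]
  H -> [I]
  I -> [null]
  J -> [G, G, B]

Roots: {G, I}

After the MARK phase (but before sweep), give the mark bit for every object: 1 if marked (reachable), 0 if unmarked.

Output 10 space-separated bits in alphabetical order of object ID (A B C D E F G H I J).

Roots: G I
Mark G: refs=H B, marked=G
Mark I: refs=null, marked=G I
Mark H: refs=I, marked=G H I
Mark B: refs=null D, marked=B G H I
Mark D: refs=D, marked=B D G H I
Unmarked (collected): A C E F J

Answer: 0 1 0 1 0 0 1 1 1 0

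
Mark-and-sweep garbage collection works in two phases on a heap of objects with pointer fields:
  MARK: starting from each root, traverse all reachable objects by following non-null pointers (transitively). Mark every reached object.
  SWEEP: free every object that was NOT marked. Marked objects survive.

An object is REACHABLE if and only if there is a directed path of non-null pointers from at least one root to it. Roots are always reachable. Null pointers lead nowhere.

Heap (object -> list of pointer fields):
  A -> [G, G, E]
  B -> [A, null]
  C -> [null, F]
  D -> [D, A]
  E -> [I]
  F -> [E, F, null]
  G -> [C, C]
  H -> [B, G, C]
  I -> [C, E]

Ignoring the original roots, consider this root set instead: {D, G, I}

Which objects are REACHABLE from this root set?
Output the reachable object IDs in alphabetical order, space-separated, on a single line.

Answer: A C D E F G I

Derivation:
Roots: D G I
Mark D: refs=D A, marked=D
Mark G: refs=C C, marked=D G
Mark I: refs=C E, marked=D G I
Mark A: refs=G G E, marked=A D G I
Mark C: refs=null F, marked=A C D G I
Mark E: refs=I, marked=A C D E G I
Mark F: refs=E F null, marked=A C D E F G I
Unmarked (collected): B H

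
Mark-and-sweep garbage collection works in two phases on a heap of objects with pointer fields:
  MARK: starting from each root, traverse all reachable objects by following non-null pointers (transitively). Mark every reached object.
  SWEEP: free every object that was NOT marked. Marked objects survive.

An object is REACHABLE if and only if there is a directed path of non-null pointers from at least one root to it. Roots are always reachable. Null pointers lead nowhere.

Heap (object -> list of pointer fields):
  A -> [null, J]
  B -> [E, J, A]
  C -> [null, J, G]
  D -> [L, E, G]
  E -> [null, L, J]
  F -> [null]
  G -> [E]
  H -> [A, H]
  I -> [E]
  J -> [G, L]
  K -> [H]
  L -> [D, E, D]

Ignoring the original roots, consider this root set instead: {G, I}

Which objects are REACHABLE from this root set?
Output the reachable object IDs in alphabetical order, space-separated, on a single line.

Roots: G I
Mark G: refs=E, marked=G
Mark I: refs=E, marked=G I
Mark E: refs=null L J, marked=E G I
Mark L: refs=D E D, marked=E G I L
Mark J: refs=G L, marked=E G I J L
Mark D: refs=L E G, marked=D E G I J L
Unmarked (collected): A B C F H K

Answer: D E G I J L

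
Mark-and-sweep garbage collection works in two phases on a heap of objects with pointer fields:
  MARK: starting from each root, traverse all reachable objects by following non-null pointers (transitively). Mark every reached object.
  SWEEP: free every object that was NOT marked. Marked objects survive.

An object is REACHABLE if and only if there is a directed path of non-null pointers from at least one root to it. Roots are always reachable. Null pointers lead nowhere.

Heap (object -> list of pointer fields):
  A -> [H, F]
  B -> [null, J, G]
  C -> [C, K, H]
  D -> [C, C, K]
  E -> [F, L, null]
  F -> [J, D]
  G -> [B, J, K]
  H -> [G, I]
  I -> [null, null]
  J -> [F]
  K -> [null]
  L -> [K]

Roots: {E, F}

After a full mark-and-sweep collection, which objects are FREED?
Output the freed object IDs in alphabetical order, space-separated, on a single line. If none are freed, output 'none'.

Roots: E F
Mark E: refs=F L null, marked=E
Mark F: refs=J D, marked=E F
Mark L: refs=K, marked=E F L
Mark J: refs=F, marked=E F J L
Mark D: refs=C C K, marked=D E F J L
Mark K: refs=null, marked=D E F J K L
Mark C: refs=C K H, marked=C D E F J K L
Mark H: refs=G I, marked=C D E F H J K L
Mark G: refs=B J K, marked=C D E F G H J K L
Mark I: refs=null null, marked=C D E F G H I J K L
Mark B: refs=null J G, marked=B C D E F G H I J K L
Unmarked (collected): A

Answer: A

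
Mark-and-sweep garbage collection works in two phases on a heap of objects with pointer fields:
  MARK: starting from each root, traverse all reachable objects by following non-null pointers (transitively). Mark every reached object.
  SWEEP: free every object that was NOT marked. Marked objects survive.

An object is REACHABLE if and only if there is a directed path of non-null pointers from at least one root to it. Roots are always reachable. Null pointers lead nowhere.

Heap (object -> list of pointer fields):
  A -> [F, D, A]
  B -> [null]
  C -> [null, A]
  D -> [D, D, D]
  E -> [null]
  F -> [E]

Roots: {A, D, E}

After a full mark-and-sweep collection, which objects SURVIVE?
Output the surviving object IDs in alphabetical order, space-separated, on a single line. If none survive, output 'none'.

Roots: A D E
Mark A: refs=F D A, marked=A
Mark D: refs=D D D, marked=A D
Mark E: refs=null, marked=A D E
Mark F: refs=E, marked=A D E F
Unmarked (collected): B C

Answer: A D E F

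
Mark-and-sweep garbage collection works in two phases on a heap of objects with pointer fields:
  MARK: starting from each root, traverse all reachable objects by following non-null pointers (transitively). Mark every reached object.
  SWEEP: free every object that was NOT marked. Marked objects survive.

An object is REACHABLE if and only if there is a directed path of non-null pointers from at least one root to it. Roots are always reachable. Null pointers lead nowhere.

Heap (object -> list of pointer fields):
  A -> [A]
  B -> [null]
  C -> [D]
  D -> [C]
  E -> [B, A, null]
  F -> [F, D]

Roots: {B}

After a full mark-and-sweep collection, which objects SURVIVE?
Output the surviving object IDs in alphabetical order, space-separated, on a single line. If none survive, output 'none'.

Roots: B
Mark B: refs=null, marked=B
Unmarked (collected): A C D E F

Answer: B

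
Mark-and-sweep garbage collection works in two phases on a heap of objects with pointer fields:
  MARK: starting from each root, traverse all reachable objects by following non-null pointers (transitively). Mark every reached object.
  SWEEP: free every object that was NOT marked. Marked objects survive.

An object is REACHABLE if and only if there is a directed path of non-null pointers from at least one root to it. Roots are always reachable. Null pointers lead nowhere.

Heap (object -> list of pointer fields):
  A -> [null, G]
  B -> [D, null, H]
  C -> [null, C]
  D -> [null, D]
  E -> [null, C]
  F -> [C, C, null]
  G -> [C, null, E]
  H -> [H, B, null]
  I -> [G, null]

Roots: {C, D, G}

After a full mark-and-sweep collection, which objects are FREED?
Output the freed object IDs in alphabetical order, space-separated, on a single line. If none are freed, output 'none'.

Answer: A B F H I

Derivation:
Roots: C D G
Mark C: refs=null C, marked=C
Mark D: refs=null D, marked=C D
Mark G: refs=C null E, marked=C D G
Mark E: refs=null C, marked=C D E G
Unmarked (collected): A B F H I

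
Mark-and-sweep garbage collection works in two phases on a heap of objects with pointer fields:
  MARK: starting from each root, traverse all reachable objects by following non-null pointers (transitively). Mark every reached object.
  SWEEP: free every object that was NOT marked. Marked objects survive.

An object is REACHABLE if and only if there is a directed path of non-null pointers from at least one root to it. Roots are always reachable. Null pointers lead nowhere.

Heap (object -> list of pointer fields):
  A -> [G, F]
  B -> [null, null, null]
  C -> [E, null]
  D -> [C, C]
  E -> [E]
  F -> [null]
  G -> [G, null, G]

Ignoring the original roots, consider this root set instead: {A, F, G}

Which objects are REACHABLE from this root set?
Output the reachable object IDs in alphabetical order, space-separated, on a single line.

Roots: A F G
Mark A: refs=G F, marked=A
Mark F: refs=null, marked=A F
Mark G: refs=G null G, marked=A F G
Unmarked (collected): B C D E

Answer: A F G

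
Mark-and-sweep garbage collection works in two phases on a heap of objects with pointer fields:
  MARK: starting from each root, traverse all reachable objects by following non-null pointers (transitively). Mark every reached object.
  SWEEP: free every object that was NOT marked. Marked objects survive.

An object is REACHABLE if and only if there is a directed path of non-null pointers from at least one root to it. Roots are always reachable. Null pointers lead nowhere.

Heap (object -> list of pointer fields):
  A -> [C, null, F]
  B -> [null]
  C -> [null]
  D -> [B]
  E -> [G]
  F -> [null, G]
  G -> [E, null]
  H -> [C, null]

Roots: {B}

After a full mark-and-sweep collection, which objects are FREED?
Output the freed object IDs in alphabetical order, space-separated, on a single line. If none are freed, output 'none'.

Roots: B
Mark B: refs=null, marked=B
Unmarked (collected): A C D E F G H

Answer: A C D E F G H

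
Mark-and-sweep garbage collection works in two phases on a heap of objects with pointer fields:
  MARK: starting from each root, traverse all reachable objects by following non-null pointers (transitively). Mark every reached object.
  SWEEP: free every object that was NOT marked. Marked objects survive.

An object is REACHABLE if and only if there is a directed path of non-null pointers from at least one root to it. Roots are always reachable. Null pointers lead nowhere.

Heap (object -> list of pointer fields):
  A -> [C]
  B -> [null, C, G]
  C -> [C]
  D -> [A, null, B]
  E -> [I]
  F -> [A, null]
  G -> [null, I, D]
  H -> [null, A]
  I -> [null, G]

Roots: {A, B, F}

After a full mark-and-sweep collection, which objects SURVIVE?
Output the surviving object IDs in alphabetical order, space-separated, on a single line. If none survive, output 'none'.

Answer: A B C D F G I

Derivation:
Roots: A B F
Mark A: refs=C, marked=A
Mark B: refs=null C G, marked=A B
Mark F: refs=A null, marked=A B F
Mark C: refs=C, marked=A B C F
Mark G: refs=null I D, marked=A B C F G
Mark I: refs=null G, marked=A B C F G I
Mark D: refs=A null B, marked=A B C D F G I
Unmarked (collected): E H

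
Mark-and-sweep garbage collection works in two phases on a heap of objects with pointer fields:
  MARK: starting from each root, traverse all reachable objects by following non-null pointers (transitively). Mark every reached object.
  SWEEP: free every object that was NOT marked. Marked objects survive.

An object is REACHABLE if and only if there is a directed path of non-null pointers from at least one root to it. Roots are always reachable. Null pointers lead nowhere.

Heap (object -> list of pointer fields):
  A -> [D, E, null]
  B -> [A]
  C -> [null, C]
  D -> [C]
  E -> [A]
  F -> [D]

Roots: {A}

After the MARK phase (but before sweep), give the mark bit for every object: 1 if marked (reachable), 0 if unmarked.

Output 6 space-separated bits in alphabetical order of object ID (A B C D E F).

Roots: A
Mark A: refs=D E null, marked=A
Mark D: refs=C, marked=A D
Mark E: refs=A, marked=A D E
Mark C: refs=null C, marked=A C D E
Unmarked (collected): B F

Answer: 1 0 1 1 1 0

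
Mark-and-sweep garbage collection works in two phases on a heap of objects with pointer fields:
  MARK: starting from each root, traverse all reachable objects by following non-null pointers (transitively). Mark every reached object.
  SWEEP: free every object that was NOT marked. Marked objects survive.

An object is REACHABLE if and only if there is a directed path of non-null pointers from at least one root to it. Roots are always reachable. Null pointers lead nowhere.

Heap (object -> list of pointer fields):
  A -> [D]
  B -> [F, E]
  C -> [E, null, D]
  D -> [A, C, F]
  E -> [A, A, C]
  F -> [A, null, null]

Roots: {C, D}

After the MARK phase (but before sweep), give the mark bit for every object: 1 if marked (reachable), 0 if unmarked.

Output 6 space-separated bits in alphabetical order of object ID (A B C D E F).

Answer: 1 0 1 1 1 1

Derivation:
Roots: C D
Mark C: refs=E null D, marked=C
Mark D: refs=A C F, marked=C D
Mark E: refs=A A C, marked=C D E
Mark A: refs=D, marked=A C D E
Mark F: refs=A null null, marked=A C D E F
Unmarked (collected): B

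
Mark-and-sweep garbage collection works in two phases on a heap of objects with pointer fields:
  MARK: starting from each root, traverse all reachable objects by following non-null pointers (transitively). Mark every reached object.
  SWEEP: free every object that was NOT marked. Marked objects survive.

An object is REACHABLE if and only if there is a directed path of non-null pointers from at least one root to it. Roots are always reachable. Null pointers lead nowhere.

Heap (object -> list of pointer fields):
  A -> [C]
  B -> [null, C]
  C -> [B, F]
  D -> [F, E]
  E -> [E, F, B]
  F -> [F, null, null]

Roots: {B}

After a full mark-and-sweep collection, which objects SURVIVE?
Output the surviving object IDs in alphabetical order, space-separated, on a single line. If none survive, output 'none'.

Answer: B C F

Derivation:
Roots: B
Mark B: refs=null C, marked=B
Mark C: refs=B F, marked=B C
Mark F: refs=F null null, marked=B C F
Unmarked (collected): A D E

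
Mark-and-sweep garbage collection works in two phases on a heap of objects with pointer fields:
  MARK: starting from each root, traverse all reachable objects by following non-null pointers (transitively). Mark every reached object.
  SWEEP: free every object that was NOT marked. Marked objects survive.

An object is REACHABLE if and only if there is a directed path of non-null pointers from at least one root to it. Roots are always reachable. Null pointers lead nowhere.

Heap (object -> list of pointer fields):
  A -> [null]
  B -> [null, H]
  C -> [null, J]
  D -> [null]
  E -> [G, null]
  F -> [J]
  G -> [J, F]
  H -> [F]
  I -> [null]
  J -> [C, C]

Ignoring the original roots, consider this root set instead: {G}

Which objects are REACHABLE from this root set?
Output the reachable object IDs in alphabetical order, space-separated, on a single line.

Answer: C F G J

Derivation:
Roots: G
Mark G: refs=J F, marked=G
Mark J: refs=C C, marked=G J
Mark F: refs=J, marked=F G J
Mark C: refs=null J, marked=C F G J
Unmarked (collected): A B D E H I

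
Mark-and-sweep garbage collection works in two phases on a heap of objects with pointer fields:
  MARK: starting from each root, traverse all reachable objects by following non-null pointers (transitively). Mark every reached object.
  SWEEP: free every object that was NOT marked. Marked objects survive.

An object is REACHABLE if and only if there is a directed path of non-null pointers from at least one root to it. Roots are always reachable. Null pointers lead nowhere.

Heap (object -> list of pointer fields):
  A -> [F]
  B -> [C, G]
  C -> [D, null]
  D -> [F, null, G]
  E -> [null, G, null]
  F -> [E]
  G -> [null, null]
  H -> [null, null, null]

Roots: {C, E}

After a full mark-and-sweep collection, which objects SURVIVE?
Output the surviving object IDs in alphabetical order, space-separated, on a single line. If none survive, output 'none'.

Roots: C E
Mark C: refs=D null, marked=C
Mark E: refs=null G null, marked=C E
Mark D: refs=F null G, marked=C D E
Mark G: refs=null null, marked=C D E G
Mark F: refs=E, marked=C D E F G
Unmarked (collected): A B H

Answer: C D E F G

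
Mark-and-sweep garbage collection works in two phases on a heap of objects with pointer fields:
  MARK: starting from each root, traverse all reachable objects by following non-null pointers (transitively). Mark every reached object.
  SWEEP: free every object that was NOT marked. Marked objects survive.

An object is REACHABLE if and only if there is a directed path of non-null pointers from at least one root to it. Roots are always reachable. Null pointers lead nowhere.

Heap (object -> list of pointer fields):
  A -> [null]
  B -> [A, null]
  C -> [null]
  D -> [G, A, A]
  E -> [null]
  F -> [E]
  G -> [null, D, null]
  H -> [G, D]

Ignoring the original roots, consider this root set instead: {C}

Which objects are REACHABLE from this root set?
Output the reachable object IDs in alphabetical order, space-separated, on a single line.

Answer: C

Derivation:
Roots: C
Mark C: refs=null, marked=C
Unmarked (collected): A B D E F G H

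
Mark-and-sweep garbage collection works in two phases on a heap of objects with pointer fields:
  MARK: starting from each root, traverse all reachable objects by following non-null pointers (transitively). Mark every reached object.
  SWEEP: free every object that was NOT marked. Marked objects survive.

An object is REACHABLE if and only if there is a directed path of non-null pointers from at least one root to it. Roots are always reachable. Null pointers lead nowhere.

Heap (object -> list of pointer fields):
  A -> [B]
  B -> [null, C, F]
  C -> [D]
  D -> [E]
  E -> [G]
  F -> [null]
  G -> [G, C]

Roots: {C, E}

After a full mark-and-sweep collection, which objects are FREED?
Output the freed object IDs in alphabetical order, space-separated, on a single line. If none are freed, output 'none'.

Roots: C E
Mark C: refs=D, marked=C
Mark E: refs=G, marked=C E
Mark D: refs=E, marked=C D E
Mark G: refs=G C, marked=C D E G
Unmarked (collected): A B F

Answer: A B F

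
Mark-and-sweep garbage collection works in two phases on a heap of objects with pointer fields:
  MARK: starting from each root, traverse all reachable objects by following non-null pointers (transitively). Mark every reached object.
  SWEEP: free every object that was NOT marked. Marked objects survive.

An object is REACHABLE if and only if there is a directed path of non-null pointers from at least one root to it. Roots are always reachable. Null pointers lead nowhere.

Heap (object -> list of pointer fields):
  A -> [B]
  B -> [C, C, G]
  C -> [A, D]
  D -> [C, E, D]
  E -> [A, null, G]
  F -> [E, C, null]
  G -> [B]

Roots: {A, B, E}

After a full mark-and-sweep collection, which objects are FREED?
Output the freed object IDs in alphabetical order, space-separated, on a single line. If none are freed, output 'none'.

Roots: A B E
Mark A: refs=B, marked=A
Mark B: refs=C C G, marked=A B
Mark E: refs=A null G, marked=A B E
Mark C: refs=A D, marked=A B C E
Mark G: refs=B, marked=A B C E G
Mark D: refs=C E D, marked=A B C D E G
Unmarked (collected): F

Answer: F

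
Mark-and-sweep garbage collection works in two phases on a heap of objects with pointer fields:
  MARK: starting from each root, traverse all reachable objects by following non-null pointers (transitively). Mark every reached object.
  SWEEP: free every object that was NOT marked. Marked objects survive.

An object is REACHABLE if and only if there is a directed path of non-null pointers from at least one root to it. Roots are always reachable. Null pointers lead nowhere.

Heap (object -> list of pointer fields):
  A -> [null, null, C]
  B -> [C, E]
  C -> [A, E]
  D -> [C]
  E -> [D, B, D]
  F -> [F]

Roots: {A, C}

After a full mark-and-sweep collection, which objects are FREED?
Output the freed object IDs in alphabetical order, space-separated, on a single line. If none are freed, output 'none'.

Answer: F

Derivation:
Roots: A C
Mark A: refs=null null C, marked=A
Mark C: refs=A E, marked=A C
Mark E: refs=D B D, marked=A C E
Mark D: refs=C, marked=A C D E
Mark B: refs=C E, marked=A B C D E
Unmarked (collected): F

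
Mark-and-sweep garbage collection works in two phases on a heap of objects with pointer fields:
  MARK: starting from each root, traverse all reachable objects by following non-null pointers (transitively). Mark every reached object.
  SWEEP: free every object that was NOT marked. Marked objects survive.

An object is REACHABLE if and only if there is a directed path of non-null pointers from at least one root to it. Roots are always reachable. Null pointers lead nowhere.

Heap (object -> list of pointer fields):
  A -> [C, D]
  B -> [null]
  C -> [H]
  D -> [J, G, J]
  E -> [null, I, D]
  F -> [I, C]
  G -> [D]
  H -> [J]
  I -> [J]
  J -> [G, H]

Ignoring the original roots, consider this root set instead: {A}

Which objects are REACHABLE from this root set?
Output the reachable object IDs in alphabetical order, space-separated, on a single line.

Roots: A
Mark A: refs=C D, marked=A
Mark C: refs=H, marked=A C
Mark D: refs=J G J, marked=A C D
Mark H: refs=J, marked=A C D H
Mark J: refs=G H, marked=A C D H J
Mark G: refs=D, marked=A C D G H J
Unmarked (collected): B E F I

Answer: A C D G H J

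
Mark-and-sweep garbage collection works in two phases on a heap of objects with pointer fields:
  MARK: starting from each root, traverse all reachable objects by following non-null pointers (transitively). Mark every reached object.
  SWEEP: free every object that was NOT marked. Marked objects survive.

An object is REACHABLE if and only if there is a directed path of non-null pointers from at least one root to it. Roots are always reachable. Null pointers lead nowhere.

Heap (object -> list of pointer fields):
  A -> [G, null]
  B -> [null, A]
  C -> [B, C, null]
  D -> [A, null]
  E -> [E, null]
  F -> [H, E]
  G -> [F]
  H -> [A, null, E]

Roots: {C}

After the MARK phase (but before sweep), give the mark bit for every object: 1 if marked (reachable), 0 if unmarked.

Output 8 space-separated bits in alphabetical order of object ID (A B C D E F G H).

Answer: 1 1 1 0 1 1 1 1

Derivation:
Roots: C
Mark C: refs=B C null, marked=C
Mark B: refs=null A, marked=B C
Mark A: refs=G null, marked=A B C
Mark G: refs=F, marked=A B C G
Mark F: refs=H E, marked=A B C F G
Mark H: refs=A null E, marked=A B C F G H
Mark E: refs=E null, marked=A B C E F G H
Unmarked (collected): D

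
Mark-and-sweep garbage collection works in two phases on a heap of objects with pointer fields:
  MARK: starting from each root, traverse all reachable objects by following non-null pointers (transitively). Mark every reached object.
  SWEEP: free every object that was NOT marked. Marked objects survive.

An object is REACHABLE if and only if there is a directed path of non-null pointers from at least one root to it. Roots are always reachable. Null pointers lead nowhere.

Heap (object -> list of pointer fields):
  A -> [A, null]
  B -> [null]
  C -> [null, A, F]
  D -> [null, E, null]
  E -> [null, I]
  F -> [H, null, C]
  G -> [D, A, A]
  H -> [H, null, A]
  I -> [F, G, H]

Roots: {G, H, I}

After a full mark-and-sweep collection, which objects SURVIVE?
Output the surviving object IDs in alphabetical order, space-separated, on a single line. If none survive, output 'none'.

Roots: G H I
Mark G: refs=D A A, marked=G
Mark H: refs=H null A, marked=G H
Mark I: refs=F G H, marked=G H I
Mark D: refs=null E null, marked=D G H I
Mark A: refs=A null, marked=A D G H I
Mark F: refs=H null C, marked=A D F G H I
Mark E: refs=null I, marked=A D E F G H I
Mark C: refs=null A F, marked=A C D E F G H I
Unmarked (collected): B

Answer: A C D E F G H I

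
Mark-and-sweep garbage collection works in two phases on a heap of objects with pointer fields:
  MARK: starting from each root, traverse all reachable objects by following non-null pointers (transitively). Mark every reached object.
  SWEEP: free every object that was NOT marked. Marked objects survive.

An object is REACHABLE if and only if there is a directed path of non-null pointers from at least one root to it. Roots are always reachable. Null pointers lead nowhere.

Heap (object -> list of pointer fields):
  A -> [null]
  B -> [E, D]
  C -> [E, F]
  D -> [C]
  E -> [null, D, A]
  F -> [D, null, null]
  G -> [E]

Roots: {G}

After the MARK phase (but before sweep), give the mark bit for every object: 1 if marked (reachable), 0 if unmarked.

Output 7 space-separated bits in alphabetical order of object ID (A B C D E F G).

Roots: G
Mark G: refs=E, marked=G
Mark E: refs=null D A, marked=E G
Mark D: refs=C, marked=D E G
Mark A: refs=null, marked=A D E G
Mark C: refs=E F, marked=A C D E G
Mark F: refs=D null null, marked=A C D E F G
Unmarked (collected): B

Answer: 1 0 1 1 1 1 1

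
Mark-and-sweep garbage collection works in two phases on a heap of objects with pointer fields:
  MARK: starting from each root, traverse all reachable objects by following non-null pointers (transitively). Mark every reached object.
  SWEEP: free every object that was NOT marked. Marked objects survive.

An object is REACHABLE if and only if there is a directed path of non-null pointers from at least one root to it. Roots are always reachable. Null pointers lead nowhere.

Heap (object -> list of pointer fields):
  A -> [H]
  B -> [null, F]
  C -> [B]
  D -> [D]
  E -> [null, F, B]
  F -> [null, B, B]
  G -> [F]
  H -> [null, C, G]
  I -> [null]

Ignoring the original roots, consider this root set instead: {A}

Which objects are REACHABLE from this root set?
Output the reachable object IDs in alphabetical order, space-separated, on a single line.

Roots: A
Mark A: refs=H, marked=A
Mark H: refs=null C G, marked=A H
Mark C: refs=B, marked=A C H
Mark G: refs=F, marked=A C G H
Mark B: refs=null F, marked=A B C G H
Mark F: refs=null B B, marked=A B C F G H
Unmarked (collected): D E I

Answer: A B C F G H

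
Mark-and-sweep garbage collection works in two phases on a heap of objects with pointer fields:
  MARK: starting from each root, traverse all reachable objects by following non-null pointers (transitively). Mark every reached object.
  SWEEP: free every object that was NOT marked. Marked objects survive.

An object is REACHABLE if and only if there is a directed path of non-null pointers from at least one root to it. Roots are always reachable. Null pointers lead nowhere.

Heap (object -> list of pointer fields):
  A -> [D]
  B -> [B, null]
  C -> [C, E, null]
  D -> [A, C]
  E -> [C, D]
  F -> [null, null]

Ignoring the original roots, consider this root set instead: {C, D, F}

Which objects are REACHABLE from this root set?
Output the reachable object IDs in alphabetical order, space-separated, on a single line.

Answer: A C D E F

Derivation:
Roots: C D F
Mark C: refs=C E null, marked=C
Mark D: refs=A C, marked=C D
Mark F: refs=null null, marked=C D F
Mark E: refs=C D, marked=C D E F
Mark A: refs=D, marked=A C D E F
Unmarked (collected): B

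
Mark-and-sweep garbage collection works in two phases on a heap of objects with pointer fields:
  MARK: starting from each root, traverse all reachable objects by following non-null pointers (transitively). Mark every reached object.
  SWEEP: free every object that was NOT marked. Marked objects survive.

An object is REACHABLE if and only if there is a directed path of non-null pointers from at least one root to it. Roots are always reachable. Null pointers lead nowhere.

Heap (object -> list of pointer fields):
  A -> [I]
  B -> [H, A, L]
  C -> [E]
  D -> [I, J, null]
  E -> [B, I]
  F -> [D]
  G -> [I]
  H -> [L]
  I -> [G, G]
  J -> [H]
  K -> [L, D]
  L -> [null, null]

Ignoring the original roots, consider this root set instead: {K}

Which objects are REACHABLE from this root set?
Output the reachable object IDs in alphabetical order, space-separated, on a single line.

Answer: D G H I J K L

Derivation:
Roots: K
Mark K: refs=L D, marked=K
Mark L: refs=null null, marked=K L
Mark D: refs=I J null, marked=D K L
Mark I: refs=G G, marked=D I K L
Mark J: refs=H, marked=D I J K L
Mark G: refs=I, marked=D G I J K L
Mark H: refs=L, marked=D G H I J K L
Unmarked (collected): A B C E F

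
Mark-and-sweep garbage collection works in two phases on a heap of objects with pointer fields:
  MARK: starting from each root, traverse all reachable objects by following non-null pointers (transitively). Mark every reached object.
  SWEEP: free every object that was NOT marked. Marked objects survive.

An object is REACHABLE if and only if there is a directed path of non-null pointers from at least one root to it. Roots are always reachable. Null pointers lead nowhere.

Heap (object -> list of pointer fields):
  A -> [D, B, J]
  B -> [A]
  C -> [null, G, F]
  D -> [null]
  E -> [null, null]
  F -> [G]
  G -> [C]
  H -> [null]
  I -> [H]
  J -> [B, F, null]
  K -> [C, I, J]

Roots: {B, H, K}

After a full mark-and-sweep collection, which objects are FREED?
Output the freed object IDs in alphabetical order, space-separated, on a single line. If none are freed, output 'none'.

Roots: B H K
Mark B: refs=A, marked=B
Mark H: refs=null, marked=B H
Mark K: refs=C I J, marked=B H K
Mark A: refs=D B J, marked=A B H K
Mark C: refs=null G F, marked=A B C H K
Mark I: refs=H, marked=A B C H I K
Mark J: refs=B F null, marked=A B C H I J K
Mark D: refs=null, marked=A B C D H I J K
Mark G: refs=C, marked=A B C D G H I J K
Mark F: refs=G, marked=A B C D F G H I J K
Unmarked (collected): E

Answer: E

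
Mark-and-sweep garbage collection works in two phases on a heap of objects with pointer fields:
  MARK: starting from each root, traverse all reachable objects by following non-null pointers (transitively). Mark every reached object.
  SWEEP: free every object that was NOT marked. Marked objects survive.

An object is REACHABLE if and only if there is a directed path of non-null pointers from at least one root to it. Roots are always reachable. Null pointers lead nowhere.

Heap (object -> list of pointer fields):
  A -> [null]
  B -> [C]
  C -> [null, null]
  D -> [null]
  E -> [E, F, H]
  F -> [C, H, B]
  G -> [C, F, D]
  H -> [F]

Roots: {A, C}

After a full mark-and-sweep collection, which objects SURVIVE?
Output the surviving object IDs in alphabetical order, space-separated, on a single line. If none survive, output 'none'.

Answer: A C

Derivation:
Roots: A C
Mark A: refs=null, marked=A
Mark C: refs=null null, marked=A C
Unmarked (collected): B D E F G H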